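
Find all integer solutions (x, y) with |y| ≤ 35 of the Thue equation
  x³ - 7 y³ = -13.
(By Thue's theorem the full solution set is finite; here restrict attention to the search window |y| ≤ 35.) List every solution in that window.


The equation is x³ - 7y³ = -13. For fixed y, x³ = 7·y³ − 13, so a solution requires the RHS to be a perfect cube.
Strategy: iterate y from -35 to 35, compute RHS = 7·y³ − 13, and check whether it is a (positive or negative) perfect cube.
Check small values of y:
  y = 0: RHS = -13 is not a perfect cube.
  y = 1: RHS = -6 is not a perfect cube.
  y = -1: RHS = -20 is not a perfect cube.
  y = 2: RHS = 43 is not a perfect cube.
  y = -2: RHS = -69 is not a perfect cube.
  y = 3: RHS = 176 is not a perfect cube.
  y = -3: RHS = -202 is not a perfect cube.
Continuing the search up to |y| = 35 finds no solutions either.
No (x, y) in the scanned range satisfies the equation.

No integer solutions with |y| ≤ 35.


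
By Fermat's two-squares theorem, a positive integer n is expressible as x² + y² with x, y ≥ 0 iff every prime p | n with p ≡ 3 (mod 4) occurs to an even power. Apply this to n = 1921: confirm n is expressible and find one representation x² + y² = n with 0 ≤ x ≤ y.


Step 1: Factor n = 1921 = 17 · 113.
Step 2: Check the mod-4 condition on each prime factor: 17 ≡ 1 (mod 4), exponent 1; 113 ≡ 1 (mod 4), exponent 1.
All primes ≡ 3 (mod 4) appear to even exponent (or don't appear), so by the two-squares theorem n IS expressible as a sum of two squares.
Step 3: Build a representation. Here n = 17 · 113 is a product of primes ≡ 1 (mod 4). Each prime p ≡ 1 (mod 4) is itself a sum of two squares; find a² by testing p − a² for a perfect square:
  17: 17 − 1² = 16 = 4² ⇒ 17 = 1² + 4².
  113: 113 − 1² = 112, 113 − 2² = 109, 113 − 3² = 104, 113 − 4² = 97, 113 − 5² = 88, 113 − 6² = 77, 113 − 7² = 64 = 8² ⇒ 113 = 7² + 8².
  Combine using the Brahmagupta–Fibonacci identity (a² + b²)(c² + d²) = (ac − bd)² + (ad + bc)² = (ac + bd)² + (ad − bc)²:
  17 · 113 = 1921: from (1² + 4²)(7² + 8²), take (1·7 − 4·8, 1·8 + 4·7) = (7 − 32, 8 + 28) = (-25, 36); dropping signs (only squares matter) gives (25, 36); check 25² + 36² = 625 + 1296 = 1921 ✓.
Step 4: Order so x ≤ y and verify: 25² + 36² = 625 + 1296 = 1921 = n. ✓

n = 1921 = 25² + 36² (one valid representation with x ≤ y).


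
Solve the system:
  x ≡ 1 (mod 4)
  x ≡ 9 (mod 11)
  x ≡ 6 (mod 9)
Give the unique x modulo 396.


Moduli 4, 11, 9 are pairwise coprime; by CRT there is a unique solution modulo M = 4 · 11 · 9 = 396.
Solve pairwise, accumulating the modulus:
  Start with x ≡ 1 (mod 4).
  Combine with x ≡ 9 (mod 11): since gcd(4, 11) = 1, we get a unique residue mod 44.
    Write x = 1 + 4·t and substitute into x ≡ 9 (mod 11): 4·t ≡ 9 − 1 = 8 (mod 11).
    The inverse of 4 mod 11 is 3 (since 4·3 = 12 = 1·11 + 1), so t ≡ 3·8 = 24 ≡ 2 (mod 11).
    Then x = 1 + 4·2 = 9, valid modulo lcm(4, 11) = 44: x ≡ 9 (mod 44).
  Combine with x ≡ 6 (mod 9): since gcd(44, 9) = 1, we get a unique residue mod 396.
    Write x = 9 + 44·t and substitute into x ≡ 6 (mod 9): 44·t ≡ 6 − 9 = -3 (mod 9).
    Reduce coefficients mod 9: 8·t ≡ 6 (mod 9).
    The inverse of 8 mod 9 is 8 (since 8·8 = 64 = 7·9 + 1), so t ≡ 8·6 = 48 ≡ 3 (mod 9).
    Then x = 9 + 44·3 = 141, valid modulo lcm(44, 9) = 396: x ≡ 141 (mod 396).
Verify: 141 mod 4 = 1 ✓, 141 mod 11 = 9 ✓, 141 mod 9 = 6 ✓.

x ≡ 141 (mod 396).


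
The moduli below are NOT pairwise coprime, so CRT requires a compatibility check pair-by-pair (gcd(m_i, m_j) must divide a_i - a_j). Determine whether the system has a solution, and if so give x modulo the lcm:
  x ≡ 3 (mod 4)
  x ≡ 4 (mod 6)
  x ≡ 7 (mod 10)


Moduli 4, 6, 10 are not pairwise coprime, so CRT works modulo lcm(m_i) when all pairwise compatibility conditions hold.
Pairwise compatibility: gcd(m_i, m_j) must divide a_i - a_j for every pair.
Merge one congruence at a time:
  Start: x ≡ 3 (mod 4).
  Combine with x ≡ 4 (mod 6): gcd(4, 6) = 2, and 4 - 3 = 1 is NOT divisible by 2.
    ⇒ system is inconsistent (no integer solution).

No solution (the system is inconsistent).


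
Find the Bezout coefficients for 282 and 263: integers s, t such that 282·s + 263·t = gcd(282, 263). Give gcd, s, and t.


Euclidean algorithm on (282, 263) — divide until remainder is 0:
  282 = 1 · 263 + 19
  263 = 13 · 19 + 16
  19 = 1 · 16 + 3
  16 = 5 · 3 + 1
  3 = 3 · 1 + 0
gcd(282, 263) = 1.
Track Bezout coefficients alongside the remainders: start with r₀ = 282 = a·1 + b·0 (s = 1, t = 0) and r₁ = 263 = a·0 + b·1 (s = 0, t = 1); each new remainder r_{k+1} = r_{k-1} − q_k·r_k inherits s_{k+1} = s_{k-1} − q_k·s_k, t_{k+1} = t_{k-1} − q_k·t_k, so r_k = a·s_k + b·t_k at every step:
  q = 1: r = 19, s = 1 − 1·0 = 1, t = 0 − 1·1 = -1  (check: 282·1 + 263·(-1) = 19)
  q = 13: r = 16, s = 0 − 13·1 = -13, t = 1 − 13·(-1) = 14  (check: 282·(-13) + 263·14 = 16)
  q = 1: r = 3, s = 1 − 1·(-13) = 14, t = -1 − 1·14 = -15  (check: 282·14 + 263·(-15) = 3)
  q = 5: r = 1, s = -13 − 5·14 = -83, t = 14 − 5·(-15) = 89  (check: 282·(-83) + 263·89 = 1)
The row with r = 1 (the gcd) gives the Bezout coefficients s = -83, t = 89.
Result: 282 · (-83) + 263 · (89) = 1.

gcd(282, 263) = 1; s = -83, t = 89 (check: 282·(-83) + 263·89 = 1).


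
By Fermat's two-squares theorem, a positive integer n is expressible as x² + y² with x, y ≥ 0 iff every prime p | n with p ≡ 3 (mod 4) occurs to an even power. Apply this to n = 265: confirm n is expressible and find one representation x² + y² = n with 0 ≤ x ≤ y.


Step 1: Factor n = 265 = 5 · 53.
Step 2: Check the mod-4 condition on each prime factor: 5 ≡ 1 (mod 4), exponent 1; 53 ≡ 1 (mod 4), exponent 1.
All primes ≡ 3 (mod 4) appear to even exponent (or don't appear), so by the two-squares theorem n IS expressible as a sum of two squares.
Step 3: Build a representation. Here n = 5 · 53 is a product of primes ≡ 1 (mod 4). Each prime p ≡ 1 (mod 4) is itself a sum of two squares; find a² by testing p − a² for a perfect square:
  5: 5 − 1² = 4 = 2² ⇒ 5 = 1² + 2².
  53: 53 − 1² = 52, 53 − 2² = 49 = 7² ⇒ 53 = 2² + 7².
  Combine using the Brahmagupta–Fibonacci identity (a² + b²)(c² + d²) = (ac − bd)² + (ad + bc)² = (ac + bd)² + (ad − bc)²:
  5 · 53 = 265: from (1² + 2²)(2² + 7²), take (1·2 − 2·7, 1·7 + 2·2) = (2 − 14, 7 + 4) = (-12, 11); dropping signs (only squares matter) gives (12, 11); check 12² + 11² = 144 + 121 = 265 ✓.
Step 4: Order so x ≤ y and verify: 11² + 12² = 121 + 144 = 265 = n. ✓

n = 265 = 11² + 12² (one valid representation with x ≤ y).


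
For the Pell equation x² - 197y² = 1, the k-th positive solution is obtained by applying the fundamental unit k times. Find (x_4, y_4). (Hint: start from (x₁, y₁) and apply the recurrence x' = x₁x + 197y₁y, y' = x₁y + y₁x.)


Step 1: Find the fundamental solution (x₁, y₁) of x² - 197y² = 1.
  Expand √197 as a continued fraction. a₀ = ⌊√197⌋ = 14; iterate m_{k+1} = d_k·a_k − m_k, d_{k+1} = (197 − m_{k+1}²)/d_k, a_{k+1} = ⌊(a₀ + m_{k+1})/d_{k+1}⌋ (starting m₀ = 0, d₀ = 1), with convergents p_k = a_k·p_{k-1} + p_{k-2}, q_k = a_k·q_{k-1} + q_{k-2} (p₋₁ = 1, q₋₁ = 0):
  k = 0: a₀ = 14; p₀/q₀ = 14/1; p₀² − 197·q₀² = 196 − 197 = -1.
  k = 1: m = 14, d = 1, a = ⌊(14 + 14)/1⌋ = 28; p/q = (28·14 + 1)/(28·1 + 0) = 393/28; p² − 197·q² = 154449 − 154448 = 1.
  The first convergent with p² − 197·q² = 1 gives the fundamental solution (x₁, y₁) = (393, 28).
Step 2: Apply the recurrence (x_{n+1}, y_{n+1}) = (x₁x_n + 197y₁y_n, x₁y_n + y₁x_n) repeatedly.
  From (x_1, y_1) = (393, 28): x_2 = 393·393 + 197·28·28 = 308897; y_2 = 393·28 + 28·393 = 22008.
  From (x_2, y_2) = (308897, 22008): x_3 = 393·308897 + 197·28·22008 = 242792649; y_3 = 393·22008 + 28·308897 = 17298260.
  From (x_3, y_3) = (242792649, 17298260): x_4 = 393·242792649 + 197·28·17298260 = 190834713217; y_4 = 393·17298260 + 28·242792649 = 13596410352.
Step 3: Verify x_4² - 197·y_4² = 36417887768614634489089 - 36417887768614634489088 = 1 (should be 1). ✓

(x_1, y_1) = (393, 28); (x_4, y_4) = (190834713217, 13596410352).


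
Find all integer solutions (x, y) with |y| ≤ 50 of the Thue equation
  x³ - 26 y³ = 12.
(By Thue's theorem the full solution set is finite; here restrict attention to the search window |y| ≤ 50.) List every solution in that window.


The equation is x³ - 26y³ = 12. For fixed y, x³ = 26·y³ + 12, so a solution requires the RHS to be a perfect cube.
Strategy: iterate y from -50 to 50, compute RHS = 26·y³ + 12, and check whether it is a (positive or negative) perfect cube.
Check small values of y:
  y = 0: RHS = 12 is not a perfect cube.
  y = 1: RHS = 38 is not a perfect cube.
  y = -1: RHS = -14 is not a perfect cube.
  y = 2: RHS = 220 is not a perfect cube.
  y = -2: RHS = -196 is not a perfect cube.
  y = 3: RHS = 714 is not a perfect cube.
  y = -3: RHS = -690 is not a perfect cube.
Continuing the search up to |y| = 50 finds no solutions either.
No (x, y) in the scanned range satisfies the equation.

No integer solutions with |y| ≤ 50.


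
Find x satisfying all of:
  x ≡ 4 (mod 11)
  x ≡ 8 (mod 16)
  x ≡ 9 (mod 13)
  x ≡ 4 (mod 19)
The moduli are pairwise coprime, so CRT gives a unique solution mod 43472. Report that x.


Product of moduli M = 11 · 16 · 13 · 19 = 43472.
Merge one congruence at a time:
  Start: x ≡ 4 (mod 11).
  Combine with x ≡ 8 (mod 16); new modulus lcm = 176.
    Write x = 4 + 11·t and substitute into x ≡ 8 (mod 16): 11·t ≡ 8 − 4 = 4 (mod 16).
    The inverse of 11 mod 16 is 3 (since 11·3 = 33 = 2·16 + 1), so t ≡ 3·4 = 12 ≡ 12 (mod 16).
    Then x = 4 + 11·12 = 136, valid modulo lcm(11, 16) = 176: x ≡ 136 (mod 176).
  Combine with x ≡ 9 (mod 13); new modulus lcm = 2288.
    Write x = 136 + 176·t and substitute into x ≡ 9 (mod 13): 176·t ≡ 9 − 136 = -127 (mod 13).
    Reduce coefficients mod 13: 7·t ≡ 3 (mod 13).
    The inverse of 7 mod 13 is 2 (since 7·2 = 14 = 1·13 + 1), so t ≡ 2·3 = 6 ≡ 6 (mod 13).
    Then x = 136 + 176·6 = 1192, valid modulo lcm(176, 13) = 2288: x ≡ 1192 (mod 2288).
  Combine with x ≡ 4 (mod 19); new modulus lcm = 43472.
    Write x = 1192 + 2288·t and substitute into x ≡ 4 (mod 19): 2288·t ≡ 4 − 1192 = -1188 (mod 19).
    Reduce coefficients mod 19: 8·t ≡ 9 (mod 19).
    The inverse of 8 mod 19 is 12 (since 8·12 = 96 = 5·19 + 1), so t ≡ 12·9 = 108 ≡ 13 (mod 19).
    Then x = 1192 + 2288·13 = 30936, valid modulo lcm(2288, 19) = 43472: x ≡ 30936 (mod 43472).
Verify against each original: 30936 mod 11 = 4, 30936 mod 16 = 8, 30936 mod 13 = 9, 30936 mod 19 = 4.

x ≡ 30936 (mod 43472).


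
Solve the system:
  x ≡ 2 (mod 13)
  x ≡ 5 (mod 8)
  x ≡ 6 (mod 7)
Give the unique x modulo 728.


Moduli 13, 8, 7 are pairwise coprime; by CRT there is a unique solution modulo M = 13 · 8 · 7 = 728.
Solve pairwise, accumulating the modulus:
  Start with x ≡ 2 (mod 13).
  Combine with x ≡ 5 (mod 8): since gcd(13, 8) = 1, we get a unique residue mod 104.
    Write x = 2 + 13·t and substitute into x ≡ 5 (mod 8): 13·t ≡ 5 − 2 = 3 (mod 8).
    Reduce coefficients mod 8: 5·t ≡ 3 (mod 8).
    The inverse of 5 mod 8 is 5 (since 5·5 = 25 = 3·8 + 1), so t ≡ 5·3 = 15 ≡ 7 (mod 8).
    Then x = 2 + 13·7 = 93, valid modulo lcm(13, 8) = 104: x ≡ 93 (mod 104).
  Combine with x ≡ 6 (mod 7): since gcd(104, 7) = 1, we get a unique residue mod 728.
    Write x = 93 + 104·t and substitute into x ≡ 6 (mod 7): 104·t ≡ 6 − 93 = -87 (mod 7).
    Reduce coefficients mod 7: 6·t ≡ 4 (mod 7).
    The inverse of 6 mod 7 is 6 (since 6·6 = 36 = 5·7 + 1), so t ≡ 6·4 = 24 ≡ 3 (mod 7).
    Then x = 93 + 104·3 = 405, valid modulo lcm(104, 7) = 728: x ≡ 405 (mod 728).
Verify: 405 mod 13 = 2 ✓, 405 mod 8 = 5 ✓, 405 mod 7 = 6 ✓.

x ≡ 405 (mod 728).


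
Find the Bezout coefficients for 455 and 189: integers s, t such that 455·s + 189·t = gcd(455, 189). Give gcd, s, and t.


Euclidean algorithm on (455, 189) — divide until remainder is 0:
  455 = 2 · 189 + 77
  189 = 2 · 77 + 35
  77 = 2 · 35 + 7
  35 = 5 · 7 + 0
gcd(455, 189) = 7.
Track Bezout coefficients alongside the remainders: start with r₀ = 455 = a·1 + b·0 (s = 1, t = 0) and r₁ = 189 = a·0 + b·1 (s = 0, t = 1); each new remainder r_{k+1} = r_{k-1} − q_k·r_k inherits s_{k+1} = s_{k-1} − q_k·s_k, t_{k+1} = t_{k-1} − q_k·t_k, so r_k = a·s_k + b·t_k at every step:
  q = 2: r = 77, s = 1 − 2·0 = 1, t = 0 − 2·1 = -2  (check: 455·1 + 189·(-2) = 77)
  q = 2: r = 35, s = 0 − 2·1 = -2, t = 1 − 2·(-2) = 5  (check: 455·(-2) + 189·5 = 35)
  q = 2: r = 7, s = 1 − 2·(-2) = 5, t = -2 − 2·5 = -12  (check: 455·5 + 189·(-12) = 7)
The row with r = 7 (the gcd) gives the Bezout coefficients s = 5, t = -12.
Result: 455 · (5) + 189 · (-12) = 7.

gcd(455, 189) = 7; s = 5, t = -12 (check: 455·5 + 189·(-12) = 7).


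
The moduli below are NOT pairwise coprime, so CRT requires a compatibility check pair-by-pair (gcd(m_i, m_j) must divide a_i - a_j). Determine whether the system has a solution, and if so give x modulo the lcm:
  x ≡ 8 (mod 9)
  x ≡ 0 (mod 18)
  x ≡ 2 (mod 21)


Moduli 9, 18, 21 are not pairwise coprime, so CRT works modulo lcm(m_i) when all pairwise compatibility conditions hold.
Pairwise compatibility: gcd(m_i, m_j) must divide a_i - a_j for every pair.
Merge one congruence at a time:
  Start: x ≡ 8 (mod 9).
  Combine with x ≡ 0 (mod 18): gcd(9, 18) = 9, and 0 - 8 = -8 is NOT divisible by 9.
    ⇒ system is inconsistent (no integer solution).

No solution (the system is inconsistent).


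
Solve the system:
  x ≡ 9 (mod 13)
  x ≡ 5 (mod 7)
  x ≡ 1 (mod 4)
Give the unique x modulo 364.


Moduli 13, 7, 4 are pairwise coprime; by CRT there is a unique solution modulo M = 13 · 7 · 4 = 364.
Solve pairwise, accumulating the modulus:
  Start with x ≡ 9 (mod 13).
  Combine with x ≡ 5 (mod 7): since gcd(13, 7) = 1, we get a unique residue mod 91.
    Write x = 9 + 13·t and substitute into x ≡ 5 (mod 7): 13·t ≡ 5 − 9 = -4 (mod 7).
    Reduce coefficients mod 7: 6·t ≡ 3 (mod 7).
    The inverse of 6 mod 7 is 6 (since 6·6 = 36 = 5·7 + 1), so t ≡ 6·3 = 18 ≡ 4 (mod 7).
    Then x = 9 + 13·4 = 61, valid modulo lcm(13, 7) = 91: x ≡ 61 (mod 91).
  Combine with x ≡ 1 (mod 4): since gcd(91, 4) = 1, we get a unique residue mod 364.
    Write x = 61 + 91·t and substitute into x ≡ 1 (mod 4): 91·t ≡ 1 − 61 = -60 (mod 4).
    Reduce coefficients mod 4: 3·t ≡ 0 (mod 4).
    The inverse of 3 mod 4 is 3 (since 3·3 = 9 = 2·4 + 1), so t ≡ 3·0 = 0 ≡ 0 (mod 4).
    Then x = 61 + 91·0 = 61, valid modulo lcm(91, 4) = 364: x ≡ 61 (mod 364).
Verify: 61 mod 13 = 9 ✓, 61 mod 7 = 5 ✓, 61 mod 4 = 1 ✓.

x ≡ 61 (mod 364).


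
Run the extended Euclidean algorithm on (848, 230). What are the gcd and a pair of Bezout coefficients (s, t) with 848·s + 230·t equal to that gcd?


Euclidean algorithm on (848, 230) — divide until remainder is 0:
  848 = 3 · 230 + 158
  230 = 1 · 158 + 72
  158 = 2 · 72 + 14
  72 = 5 · 14 + 2
  14 = 7 · 2 + 0
gcd(848, 230) = 2.
Track Bezout coefficients alongside the remainders: start with r₀ = 848 = a·1 + b·0 (s = 1, t = 0) and r₁ = 230 = a·0 + b·1 (s = 0, t = 1); each new remainder r_{k+1} = r_{k-1} − q_k·r_k inherits s_{k+1} = s_{k-1} − q_k·s_k, t_{k+1} = t_{k-1} − q_k·t_k, so r_k = a·s_k + b·t_k at every step:
  q = 3: r = 158, s = 1 − 3·0 = 1, t = 0 − 3·1 = -3  (check: 848·1 + 230·(-3) = 158)
  q = 1: r = 72, s = 0 − 1·1 = -1, t = 1 − 1·(-3) = 4  (check: 848·(-1) + 230·4 = 72)
  q = 2: r = 14, s = 1 − 2·(-1) = 3, t = -3 − 2·4 = -11  (check: 848·3 + 230·(-11) = 14)
  q = 5: r = 2, s = -1 − 5·3 = -16, t = 4 − 5·(-11) = 59  (check: 848·(-16) + 230·59 = 2)
The row with r = 2 (the gcd) gives the Bezout coefficients s = -16, t = 59.
Result: 848 · (-16) + 230 · (59) = 2.

gcd(848, 230) = 2; s = -16, t = 59 (check: 848·(-16) + 230·59 = 2).


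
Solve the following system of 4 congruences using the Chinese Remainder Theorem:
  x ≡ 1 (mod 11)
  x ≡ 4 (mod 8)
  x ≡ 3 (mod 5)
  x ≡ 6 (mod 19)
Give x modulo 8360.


Product of moduli M = 11 · 8 · 5 · 19 = 8360.
Merge one congruence at a time:
  Start: x ≡ 1 (mod 11).
  Combine with x ≡ 4 (mod 8); new modulus lcm = 88.
    Write x = 1 + 11·t and substitute into x ≡ 4 (mod 8): 11·t ≡ 4 − 1 = 3 (mod 8).
    Reduce coefficients mod 8: 3·t ≡ 3 (mod 8).
    The inverse of 3 mod 8 is 3 (since 3·3 = 9 = 1·8 + 1), so t ≡ 3·3 = 9 ≡ 1 (mod 8).
    Then x = 1 + 11·1 = 12, valid modulo lcm(11, 8) = 88: x ≡ 12 (mod 88).
  Combine with x ≡ 3 (mod 5); new modulus lcm = 440.
    Write x = 12 + 88·t and substitute into x ≡ 3 (mod 5): 88·t ≡ 3 − 12 = -9 (mod 5).
    Reduce coefficients mod 5: 3·t ≡ 1 (mod 5).
    The inverse of 3 mod 5 is 2 (since 3·2 = 6 = 1·5 + 1), so t ≡ 2·1 = 2 ≡ 2 (mod 5).
    Then x = 12 + 88·2 = 188, valid modulo lcm(88, 5) = 440: x ≡ 188 (mod 440).
  Combine with x ≡ 6 (mod 19); new modulus lcm = 8360.
    Write x = 188 + 440·t and substitute into x ≡ 6 (mod 19): 440·t ≡ 6 − 188 = -182 (mod 19).
    Reduce coefficients mod 19: 3·t ≡ 8 (mod 19).
    The inverse of 3 mod 19 is 13 (since 3·13 = 39 = 2·19 + 1), so t ≡ 13·8 = 104 ≡ 9 (mod 19).
    Then x = 188 + 440·9 = 4148, valid modulo lcm(440, 19) = 8360: x ≡ 4148 (mod 8360).
Verify against each original: 4148 mod 11 = 1, 4148 mod 8 = 4, 4148 mod 5 = 3, 4148 mod 19 = 6.

x ≡ 4148 (mod 8360).


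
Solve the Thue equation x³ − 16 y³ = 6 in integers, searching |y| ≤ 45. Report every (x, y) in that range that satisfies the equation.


The equation is x³ - 16y³ = 6. For fixed y, x³ = 16·y³ + 6, so a solution requires the RHS to be a perfect cube.
Strategy: iterate y from -45 to 45, compute RHS = 16·y³ + 6, and check whether it is a (positive or negative) perfect cube.
Check small values of y:
  y = 0: RHS = 6 is not a perfect cube.
  y = 1: RHS = 22 is not a perfect cube.
  y = -1: RHS = -10 is not a perfect cube.
  y = 2: RHS = 134 is not a perfect cube.
  y = -2: RHS = -122 is not a perfect cube.
  y = 3: RHS = 438 is not a perfect cube.
  y = -3: RHS = -426 is not a perfect cube.
Continuing the search up to |y| = 45 finds no solutions either.
No (x, y) in the scanned range satisfies the equation.

No integer solutions with |y| ≤ 45.


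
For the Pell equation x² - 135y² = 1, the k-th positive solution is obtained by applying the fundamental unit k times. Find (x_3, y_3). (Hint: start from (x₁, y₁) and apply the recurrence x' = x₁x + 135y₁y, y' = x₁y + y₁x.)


Step 1: Find the fundamental solution (x₁, y₁) of x² - 135y² = 1.
  Expand √135 as a continued fraction. a₀ = ⌊√135⌋ = 11; iterate m_{k+1} = d_k·a_k − m_k, d_{k+1} = (135 − m_{k+1}²)/d_k, a_{k+1} = ⌊(a₀ + m_{k+1})/d_{k+1}⌋ (starting m₀ = 0, d₀ = 1), with convergents p_k = a_k·p_{k-1} + p_{k-2}, q_k = a_k·q_{k-1} + q_{k-2} (p₋₁ = 1, q₋₁ = 0):
  k = 0: a₀ = 11; p₀/q₀ = 11/1; p₀² − 135·q₀² = 121 − 135 = -14.
  k = 1: m = 11, d = 14, a = ⌊(11 + 11)/14⌋ = 1; p/q = (1·11 + 1)/(1·1 + 0) = 12/1; p² − 135·q² = 144 − 135 = 9.
  k = 2: m = 3, d = 9, a = ⌊(11 + 3)/9⌋ = 1; p/q = (1·12 + 11)/(1·1 + 1) = 23/2; p² − 135·q² = 529 − 540 = -11.
  k = 3: m = 6, d = 11, a = ⌊(11 + 6)/11⌋ = 1; p/q = (1·23 + 12)/(1·2 + 1) = 35/3; p² − 135·q² = 1225 − 1215 = 10.
  k = 4: m = 5, d = 10, a = ⌊(11 + 5)/10⌋ = 1; p/q = (1·35 + 23)/(1·3 + 2) = 58/5; p² − 135·q² = 3364 − 3375 = -11.
  k = 5: m = 5, d = 11, a = ⌊(11 + 5)/11⌋ = 1; p/q = (1·58 + 35)/(1·5 + 3) = 93/8; p² − 135·q² = 8649 − 8640 = 9.
  k = 6: m = 6, d = 9, a = ⌊(11 + 6)/9⌋ = 1; p/q = (1·93 + 58)/(1·8 + 5) = 151/13; p² − 135·q² = 22801 − 22815 = -14.
  k = 7: m = 3, d = 14, a = ⌊(11 + 3)/14⌋ = 1; p/q = (1·151 + 93)/(1·13 + 8) = 244/21; p² − 135·q² = 59536 − 59535 = 1.
  The first convergent with p² − 135·q² = 1 gives the fundamental solution (x₁, y₁) = (244, 21).
Step 2: Apply the recurrence (x_{n+1}, y_{n+1}) = (x₁x_n + 135y₁y_n, x₁y_n + y₁x_n) repeatedly.
  From (x_1, y_1) = (244, 21): x_2 = 244·244 + 135·21·21 = 119071; y_2 = 244·21 + 21·244 = 10248.
  From (x_2, y_2) = (119071, 10248): x_3 = 244·119071 + 135·21·10248 = 58106404; y_3 = 244·10248 + 21·119071 = 5001003.
Step 3: Verify x_3² - 135·y_3² = 3376354185811216 - 3376354185811215 = 1 (should be 1). ✓

(x_1, y_1) = (244, 21); (x_3, y_3) = (58106404, 5001003).


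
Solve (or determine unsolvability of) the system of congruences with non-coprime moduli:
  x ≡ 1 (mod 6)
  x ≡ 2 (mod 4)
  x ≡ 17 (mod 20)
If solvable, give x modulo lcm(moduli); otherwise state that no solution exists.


Moduli 6, 4, 20 are not pairwise coprime, so CRT works modulo lcm(m_i) when all pairwise compatibility conditions hold.
Pairwise compatibility: gcd(m_i, m_j) must divide a_i - a_j for every pair.
Merge one congruence at a time:
  Start: x ≡ 1 (mod 6).
  Combine with x ≡ 2 (mod 4): gcd(6, 4) = 2, and 2 - 1 = 1 is NOT divisible by 2.
    ⇒ system is inconsistent (no integer solution).

No solution (the system is inconsistent).


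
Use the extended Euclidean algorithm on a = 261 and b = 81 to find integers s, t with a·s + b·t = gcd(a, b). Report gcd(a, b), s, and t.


Euclidean algorithm on (261, 81) — divide until remainder is 0:
  261 = 3 · 81 + 18
  81 = 4 · 18 + 9
  18 = 2 · 9 + 0
gcd(261, 81) = 9.
Track Bezout coefficients alongside the remainders: start with r₀ = 261 = a·1 + b·0 (s = 1, t = 0) and r₁ = 81 = a·0 + b·1 (s = 0, t = 1); each new remainder r_{k+1} = r_{k-1} − q_k·r_k inherits s_{k+1} = s_{k-1} − q_k·s_k, t_{k+1} = t_{k-1} − q_k·t_k, so r_k = a·s_k + b·t_k at every step:
  q = 3: r = 18, s = 1 − 3·0 = 1, t = 0 − 3·1 = -3  (check: 261·1 + 81·(-3) = 18)
  q = 4: r = 9, s = 0 − 4·1 = -4, t = 1 − 4·(-3) = 13  (check: 261·(-4) + 81·13 = 9)
The row with r = 9 (the gcd) gives the Bezout coefficients s = -4, t = 13.
Result: 261 · (-4) + 81 · (13) = 9.

gcd(261, 81) = 9; s = -4, t = 13 (check: 261·(-4) + 81·13 = 9).


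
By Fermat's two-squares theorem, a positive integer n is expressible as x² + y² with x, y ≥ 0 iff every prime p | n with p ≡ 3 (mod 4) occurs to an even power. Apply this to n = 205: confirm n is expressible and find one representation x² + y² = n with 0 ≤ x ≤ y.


Step 1: Factor n = 205 = 5 · 41.
Step 2: Check the mod-4 condition on each prime factor: 5 ≡ 1 (mod 4), exponent 1; 41 ≡ 1 (mod 4), exponent 1.
All primes ≡ 3 (mod 4) appear to even exponent (or don't appear), so by the two-squares theorem n IS expressible as a sum of two squares.
Step 3: Build a representation. Here n = 5 · 41 is a product of primes ≡ 1 (mod 4). Each prime p ≡ 1 (mod 4) is itself a sum of two squares; find a² by testing p − a² for a perfect square:
  5: 5 − 1² = 4 = 2² ⇒ 5 = 1² + 2².
  41: 41 − 1² = 40, 41 − 2² = 37, 41 − 3² = 32, 41 − 4² = 25 = 5² ⇒ 41 = 4² + 5².
  Combine using the Brahmagupta–Fibonacci identity (a² + b²)(c² + d²) = (ac − bd)² + (ad + bc)² = (ac + bd)² + (ad − bc)²:
  5 · 41 = 205: from (1² + 2²)(4² + 5²), take (1·4 − 2·5, 1·5 + 2·4) = (4 − 10, 5 + 8) = (-6, 13); dropping signs (only squares matter) gives (6, 13); check 6² + 13² = 36 + 169 = 205 ✓.
Step 4: Order so x ≤ y and verify: 6² + 13² = 36 + 169 = 205 = n. ✓

n = 205 = 6² + 13² (one valid representation with x ≤ y).


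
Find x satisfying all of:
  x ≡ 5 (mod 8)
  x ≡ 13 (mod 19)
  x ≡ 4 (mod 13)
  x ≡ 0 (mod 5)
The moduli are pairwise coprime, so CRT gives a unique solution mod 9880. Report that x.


Product of moduli M = 8 · 19 · 13 · 5 = 9880.
Merge one congruence at a time:
  Start: x ≡ 5 (mod 8).
  Combine with x ≡ 13 (mod 19); new modulus lcm = 152.
    Write x = 5 + 8·t and substitute into x ≡ 13 (mod 19): 8·t ≡ 13 − 5 = 8 (mod 19).
    The inverse of 8 mod 19 is 12 (since 8·12 = 96 = 5·19 + 1), so t ≡ 12·8 = 96 ≡ 1 (mod 19).
    Then x = 5 + 8·1 = 13, valid modulo lcm(8, 19) = 152: x ≡ 13 (mod 152).
  Combine with x ≡ 4 (mod 13); new modulus lcm = 1976.
    Write x = 13 + 152·t and substitute into x ≡ 4 (mod 13): 152·t ≡ 4 − 13 = -9 (mod 13).
    Reduce coefficients mod 13: 9·t ≡ 4 (mod 13).
    The inverse of 9 mod 13 is 3 (since 9·3 = 27 = 2·13 + 1), so t ≡ 3·4 = 12 ≡ 12 (mod 13).
    Then x = 13 + 152·12 = 1837, valid modulo lcm(152, 13) = 1976: x ≡ 1837 (mod 1976).
  Combine with x ≡ 0 (mod 5); new modulus lcm = 9880.
    Write x = 1837 + 1976·t and substitute into x ≡ 0 (mod 5): 1976·t ≡ 0 − 1837 = -1837 (mod 5).
    Reduce coefficients mod 5: 1·t ≡ 3 (mod 5).
    So t ≡ 3 (mod 5).
    Then x = 1837 + 1976·3 = 7765, valid modulo lcm(1976, 5) = 9880: x ≡ 7765 (mod 9880).
Verify against each original: 7765 mod 8 = 5, 7765 mod 19 = 13, 7765 mod 13 = 4, 7765 mod 5 = 0.

x ≡ 7765 (mod 9880).


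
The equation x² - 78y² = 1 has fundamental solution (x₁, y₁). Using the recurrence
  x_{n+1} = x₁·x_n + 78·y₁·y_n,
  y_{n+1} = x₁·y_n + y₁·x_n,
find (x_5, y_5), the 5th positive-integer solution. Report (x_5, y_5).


Step 1: Find the fundamental solution (x₁, y₁) of x² - 78y² = 1.
  Expand √78 as a continued fraction. a₀ = ⌊√78⌋ = 8; iterate m_{k+1} = d_k·a_k − m_k, d_{k+1} = (78 − m_{k+1}²)/d_k, a_{k+1} = ⌊(a₀ + m_{k+1})/d_{k+1}⌋ (starting m₀ = 0, d₀ = 1), with convergents p_k = a_k·p_{k-1} + p_{k-2}, q_k = a_k·q_{k-1} + q_{k-2} (p₋₁ = 1, q₋₁ = 0):
  k = 0: a₀ = 8; p₀/q₀ = 8/1; p₀² − 78·q₀² = 64 − 78 = -14.
  k = 1: m = 8, d = 14, a = ⌊(8 + 8)/14⌋ = 1; p/q = (1·8 + 1)/(1·1 + 0) = 9/1; p² − 78·q² = 81 − 78 = 3.
  k = 2: m = 6, d = 3, a = ⌊(8 + 6)/3⌋ = 4; p/q = (4·9 + 8)/(4·1 + 1) = 44/5; p² − 78·q² = 1936 − 1950 = -14.
  k = 3: m = 6, d = 14, a = ⌊(8 + 6)/14⌋ = 1; p/q = (1·44 + 9)/(1·5 + 1) = 53/6; p² − 78·q² = 2809 − 2808 = 1.
  The first convergent with p² − 78·q² = 1 gives the fundamental solution (x₁, y₁) = (53, 6).
Step 2: Apply the recurrence (x_{n+1}, y_{n+1}) = (x₁x_n + 78y₁y_n, x₁y_n + y₁x_n) repeatedly.
  From (x_1, y_1) = (53, 6): x_2 = 53·53 + 78·6·6 = 5617; y_2 = 53·6 + 6·53 = 636.
  From (x_2, y_2) = (5617, 636): x_3 = 53·5617 + 78·6·636 = 595349; y_3 = 53·636 + 6·5617 = 67410.
  From (x_3, y_3) = (595349, 67410): x_4 = 53·595349 + 78·6·67410 = 63101377; y_4 = 53·67410 + 6·595349 = 7144824.
  From (x_4, y_4) = (63101377, 7144824): x_5 = 53·63101377 + 78·6·7144824 = 6688150613; y_5 = 53·7144824 + 6·63101377 = 757283934.
Step 3: Verify x_5² - 78·y_5² = 44731358622172275769 - 44731358622172275768 = 1 (should be 1). ✓

(x_1, y_1) = (53, 6); (x_5, y_5) = (6688150613, 757283934).


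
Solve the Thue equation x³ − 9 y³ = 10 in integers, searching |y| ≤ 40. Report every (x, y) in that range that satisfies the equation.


The equation is x³ - 9y³ = 10. For fixed y, x³ = 9·y³ + 10, so a solution requires the RHS to be a perfect cube.
Strategy: iterate y from -40 to 40, compute RHS = 9·y³ + 10, and check whether it is a (positive or negative) perfect cube.
Check small values of y:
  y = 0: RHS = 10 is not a perfect cube.
  y = 1: RHS = 19 is not a perfect cube.
  y = -1: RHS = 1 = (1)³ ⇒ x = 1 works.
  y = 2: RHS = 82 is not a perfect cube.
  y = -2: RHS = -62 is not a perfect cube.
  y = 3: RHS = 253 is not a perfect cube.
  y = -3: RHS = -233 is not a perfect cube.
Continuing the search up to |y| = 40 finds no further solutions beyond those listed.
Collected solutions: (1, -1).

Solutions (with |y| ≤ 40): (1, -1).


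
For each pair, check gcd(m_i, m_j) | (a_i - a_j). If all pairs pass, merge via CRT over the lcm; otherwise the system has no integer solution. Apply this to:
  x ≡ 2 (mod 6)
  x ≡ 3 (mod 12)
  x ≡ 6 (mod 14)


Moduli 6, 12, 14 are not pairwise coprime, so CRT works modulo lcm(m_i) when all pairwise compatibility conditions hold.
Pairwise compatibility: gcd(m_i, m_j) must divide a_i - a_j for every pair.
Merge one congruence at a time:
  Start: x ≡ 2 (mod 6).
  Combine with x ≡ 3 (mod 12): gcd(6, 12) = 6, and 3 - 2 = 1 is NOT divisible by 6.
    ⇒ system is inconsistent (no integer solution).

No solution (the system is inconsistent).


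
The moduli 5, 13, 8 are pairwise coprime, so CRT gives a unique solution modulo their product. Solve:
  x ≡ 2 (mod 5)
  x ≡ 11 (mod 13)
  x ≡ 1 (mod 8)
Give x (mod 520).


Moduli 5, 13, 8 are pairwise coprime; by CRT there is a unique solution modulo M = 5 · 13 · 8 = 520.
Solve pairwise, accumulating the modulus:
  Start with x ≡ 2 (mod 5).
  Combine with x ≡ 11 (mod 13): since gcd(5, 13) = 1, we get a unique residue mod 65.
    Write x = 2 + 5·t and substitute into x ≡ 11 (mod 13): 5·t ≡ 11 − 2 = 9 (mod 13).
    The inverse of 5 mod 13 is 8 (since 5·8 = 40 = 3·13 + 1), so t ≡ 8·9 = 72 ≡ 7 (mod 13).
    Then x = 2 + 5·7 = 37, valid modulo lcm(5, 13) = 65: x ≡ 37 (mod 65).
  Combine with x ≡ 1 (mod 8): since gcd(65, 8) = 1, we get a unique residue mod 520.
    Write x = 37 + 65·t and substitute into x ≡ 1 (mod 8): 65·t ≡ 1 − 37 = -36 (mod 8).
    Reduce coefficients mod 8: 1·t ≡ 4 (mod 8).
    So t ≡ 4 (mod 8).
    Then x = 37 + 65·4 = 297, valid modulo lcm(65, 8) = 520: x ≡ 297 (mod 520).
Verify: 297 mod 5 = 2 ✓, 297 mod 13 = 11 ✓, 297 mod 8 = 1 ✓.

x ≡ 297 (mod 520).


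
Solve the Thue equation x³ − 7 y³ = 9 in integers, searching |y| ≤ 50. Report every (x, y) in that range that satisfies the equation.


The equation is x³ - 7y³ = 9. For fixed y, x³ = 7·y³ + 9, so a solution requires the RHS to be a perfect cube.
Strategy: iterate y from -50 to 50, compute RHS = 7·y³ + 9, and check whether it is a (positive or negative) perfect cube.
Check small values of y:
  y = 0: RHS = 9 is not a perfect cube.
  y = 1: RHS = 16 is not a perfect cube.
  y = -1: RHS = 2 is not a perfect cube.
  y = 2: RHS = 65 is not a perfect cube.
  y = -2: RHS = -47 is not a perfect cube.
  y = 3: RHS = 198 is not a perfect cube.
  y = -3: RHS = -180 is not a perfect cube.
Continuing the search up to |y| = 50 finds no solutions either.
No (x, y) in the scanned range satisfies the equation.

No integer solutions with |y| ≤ 50.


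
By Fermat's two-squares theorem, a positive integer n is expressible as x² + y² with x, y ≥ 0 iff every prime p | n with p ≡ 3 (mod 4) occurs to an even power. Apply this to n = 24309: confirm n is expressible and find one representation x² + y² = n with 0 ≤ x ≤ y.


Step 1: Factor n = 24309 = 3^2 · 37 · 73.
Step 2: Check the mod-4 condition on each prime factor: 3 ≡ 3 (mod 4), exponent 2 (must be even); 37 ≡ 1 (mod 4), exponent 1; 73 ≡ 1 (mod 4), exponent 1.
All primes ≡ 3 (mod 4) appear to even exponent (or don't appear), so by the two-squares theorem n IS expressible as a sum of two squares.
Step 3: Build a representation. Group n = k² · m with k = 3 and m = 37 · 73 = 2701 (a product of primes ≡ 1 (mod 4)); a representation of m scales to one of n via (k·x)² + (k·y)² = k²(x² + y²). Each prime p ≡ 1 (mod 4) is itself a sum of two squares; find a² by testing p − a² for a perfect square:
  37: 37 − 1² = 36 = 6² ⇒ 37 = 1² + 6².
  73: 73 − 1² = 72, 73 − 2² = 69, 73 − 3² = 64 = 8² ⇒ 73 = 3² + 8².
  Combine using the Brahmagupta–Fibonacci identity (a² + b²)(c² + d²) = (ac − bd)² + (ad + bc)² = (ac + bd)² + (ad − bc)²:
  37 · 73 = 2701: from (1² + 6²)(3² + 8²), take (1·3 − 6·8, 1·8 + 6·3) = (3 − 48, 8 + 18) = (-45, 26); dropping signs (only squares matter) gives (45, 26); check 45² + 26² = 2025 + 676 = 2701 ✓.
  Scale by k = 3: (3·45, 3·26) = (135, 78).
Step 4: Order so x ≤ y and verify: 78² + 135² = 6084 + 18225 = 24309 = n. ✓

n = 24309 = 78² + 135² (one valid representation with x ≤ y).


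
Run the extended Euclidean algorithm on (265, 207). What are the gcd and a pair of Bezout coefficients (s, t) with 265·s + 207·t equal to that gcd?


Euclidean algorithm on (265, 207) — divide until remainder is 0:
  265 = 1 · 207 + 58
  207 = 3 · 58 + 33
  58 = 1 · 33 + 25
  33 = 1 · 25 + 8
  25 = 3 · 8 + 1
  8 = 8 · 1 + 0
gcd(265, 207) = 1.
Track Bezout coefficients alongside the remainders: start with r₀ = 265 = a·1 + b·0 (s = 1, t = 0) and r₁ = 207 = a·0 + b·1 (s = 0, t = 1); each new remainder r_{k+1} = r_{k-1} − q_k·r_k inherits s_{k+1} = s_{k-1} − q_k·s_k, t_{k+1} = t_{k-1} − q_k·t_k, so r_k = a·s_k + b·t_k at every step:
  q = 1: r = 58, s = 1 − 1·0 = 1, t = 0 − 1·1 = -1  (check: 265·1 + 207·(-1) = 58)
  q = 3: r = 33, s = 0 − 3·1 = -3, t = 1 − 3·(-1) = 4  (check: 265·(-3) + 207·4 = 33)
  q = 1: r = 25, s = 1 − 1·(-3) = 4, t = -1 − 1·4 = -5  (check: 265·4 + 207·(-5) = 25)
  q = 1: r = 8, s = -3 − 1·4 = -7, t = 4 − 1·(-5) = 9  (check: 265·(-7) + 207·9 = 8)
  q = 3: r = 1, s = 4 − 3·(-7) = 25, t = -5 − 3·9 = -32  (check: 265·25 + 207·(-32) = 1)
The row with r = 1 (the gcd) gives the Bezout coefficients s = 25, t = -32.
Result: 265 · (25) + 207 · (-32) = 1.

gcd(265, 207) = 1; s = 25, t = -32 (check: 265·25 + 207·(-32) = 1).


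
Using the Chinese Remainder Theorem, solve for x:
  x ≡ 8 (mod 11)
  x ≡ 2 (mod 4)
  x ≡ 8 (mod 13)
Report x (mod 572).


Moduli 11, 4, 13 are pairwise coprime; by CRT there is a unique solution modulo M = 11 · 4 · 13 = 572.
Solve pairwise, accumulating the modulus:
  Start with x ≡ 8 (mod 11).
  Combine with x ≡ 2 (mod 4): since gcd(11, 4) = 1, we get a unique residue mod 44.
    Write x = 8 + 11·t and substitute into x ≡ 2 (mod 4): 11·t ≡ 2 − 8 = -6 (mod 4).
    Reduce coefficients mod 4: 3·t ≡ 2 (mod 4).
    The inverse of 3 mod 4 is 3 (since 3·3 = 9 = 2·4 + 1), so t ≡ 3·2 = 6 ≡ 2 (mod 4).
    Then x = 8 + 11·2 = 30, valid modulo lcm(11, 4) = 44: x ≡ 30 (mod 44).
  Combine with x ≡ 8 (mod 13): since gcd(44, 13) = 1, we get a unique residue mod 572.
    Write x = 30 + 44·t and substitute into x ≡ 8 (mod 13): 44·t ≡ 8 − 30 = -22 (mod 13).
    Reduce coefficients mod 13: 5·t ≡ 4 (mod 13).
    The inverse of 5 mod 13 is 8 (since 5·8 = 40 = 3·13 + 1), so t ≡ 8·4 = 32 ≡ 6 (mod 13).
    Then x = 30 + 44·6 = 294, valid modulo lcm(44, 13) = 572: x ≡ 294 (mod 572).
Verify: 294 mod 11 = 8 ✓, 294 mod 4 = 2 ✓, 294 mod 13 = 8 ✓.

x ≡ 294 (mod 572).


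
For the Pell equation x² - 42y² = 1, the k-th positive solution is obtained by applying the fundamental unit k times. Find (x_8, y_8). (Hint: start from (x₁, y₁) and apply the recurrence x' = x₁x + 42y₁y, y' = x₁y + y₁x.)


Step 1: Find the fundamental solution (x₁, y₁) of x² - 42y² = 1.
  Expand √42 as a continued fraction. a₀ = ⌊√42⌋ = 6; iterate m_{k+1} = d_k·a_k − m_k, d_{k+1} = (42 − m_{k+1}²)/d_k, a_{k+1} = ⌊(a₀ + m_{k+1})/d_{k+1}⌋ (starting m₀ = 0, d₀ = 1), with convergents p_k = a_k·p_{k-1} + p_{k-2}, q_k = a_k·q_{k-1} + q_{k-2} (p₋₁ = 1, q₋₁ = 0):
  k = 0: a₀ = 6; p₀/q₀ = 6/1; p₀² − 42·q₀² = 36 − 42 = -6.
  k = 1: m = 6, d = 6, a = ⌊(6 + 6)/6⌋ = 2; p/q = (2·6 + 1)/(2·1 + 0) = 13/2; p² − 42·q² = 169 − 168 = 1.
  The first convergent with p² − 42·q² = 1 gives the fundamental solution (x₁, y₁) = (13, 2).
Step 2: Apply the recurrence (x_{n+1}, y_{n+1}) = (x₁x_n + 42y₁y_n, x₁y_n + y₁x_n) repeatedly.
  From (x_1, y_1) = (13, 2): x_2 = 13·13 + 42·2·2 = 337; y_2 = 13·2 + 2·13 = 52.
  From (x_2, y_2) = (337, 52): x_3 = 13·337 + 42·2·52 = 8749; y_3 = 13·52 + 2·337 = 1350.
  From (x_3, y_3) = (8749, 1350): x_4 = 13·8749 + 42·2·1350 = 227137; y_4 = 13·1350 + 2·8749 = 35048.
  From (x_4, y_4) = (227137, 35048): x_5 = 13·227137 + 42·2·35048 = 5896813; y_5 = 13·35048 + 2·227137 = 909898.
  From (x_5, y_5) = (5896813, 909898): x_6 = 13·5896813 + 42·2·909898 = 153090001; y_6 = 13·909898 + 2·5896813 = 23622300.
  From (x_6, y_6) = (153090001, 23622300): x_7 = 13·153090001 + 42·2·23622300 = 3974443213; y_7 = 13·23622300 + 2·153090001 = 613269902.
  From (x_7, y_7) = (3974443213, 613269902): x_8 = 13·3974443213 + 42·2·613269902 = 103182433537; y_8 = 13·613269902 + 2·3974443213 = 15921395152.
Step 3: Verify x_8² - 42·y_8² = 10646614590617422330369 - 10646614590617422330368 = 1 (should be 1). ✓

(x_1, y_1) = (13, 2); (x_8, y_8) = (103182433537, 15921395152).


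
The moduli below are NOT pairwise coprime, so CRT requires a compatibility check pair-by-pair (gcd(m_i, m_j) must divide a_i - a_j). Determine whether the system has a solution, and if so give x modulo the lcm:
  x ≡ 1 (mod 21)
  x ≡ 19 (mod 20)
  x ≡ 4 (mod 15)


Moduli 21, 20, 15 are not pairwise coprime, so CRT works modulo lcm(m_i) when all pairwise compatibility conditions hold.
Pairwise compatibility: gcd(m_i, m_j) must divide a_i - a_j for every pair.
Merge one congruence at a time:
  Start: x ≡ 1 (mod 21).
  Combine with x ≡ 19 (mod 20): gcd(21, 20) = 1; 19 - 1 = 18, which IS divisible by 1, so compatible.
    Write x = 1 + 21·t and substitute into x ≡ 19 (mod 20): 21·t ≡ 19 − 1 = 18 (mod 20).
    Reduce coefficients mod 20: 1·t ≡ 18 (mod 20).
    So t ≡ 18 (mod 20).
    Then x = 1 + 21·18 = 379, valid modulo lcm(21, 20) = 420: x ≡ 379 (mod 420).
  Combine with x ≡ 4 (mod 15): gcd(420, 15) = 15; 4 - 379 = -375, which IS divisible by 15, so compatible.
    Write x = 379 + 420·t and substitute into x ≡ 4 (mod 15): 420·t ≡ 4 − 379 = -375 (mod 15).
    Divide the congruence (and modulus) by g = 15: 28·t ≡ -25 (mod 1).
    Modulo 1 every t works; take t = 0.
    Then x = 379 + 420·0 = 379, valid modulo lcm(420, 15) = 420: x ≡ 379 (mod 420).
Verify: 379 mod 21 = 1, 379 mod 20 = 19, 379 mod 15 = 4.

x ≡ 379 (mod 420).


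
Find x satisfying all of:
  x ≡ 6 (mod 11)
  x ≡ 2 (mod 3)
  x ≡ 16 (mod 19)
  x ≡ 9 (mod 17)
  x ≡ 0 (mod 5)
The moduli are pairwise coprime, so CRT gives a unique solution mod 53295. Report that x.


Product of moduli M = 11 · 3 · 19 · 17 · 5 = 53295.
Merge one congruence at a time:
  Start: x ≡ 6 (mod 11).
  Combine with x ≡ 2 (mod 3); new modulus lcm = 33.
    Write x = 6 + 11·t and substitute into x ≡ 2 (mod 3): 11·t ≡ 2 − 6 = -4 (mod 3).
    Reduce coefficients mod 3: 2·t ≡ 2 (mod 3).
    The inverse of 2 mod 3 is 2 (since 2·2 = 4 = 1·3 + 1), so t ≡ 2·2 = 4 ≡ 1 (mod 3).
    Then x = 6 + 11·1 = 17, valid modulo lcm(11, 3) = 33: x ≡ 17 (mod 33).
  Combine with x ≡ 16 (mod 19); new modulus lcm = 627.
    Write x = 17 + 33·t and substitute into x ≡ 16 (mod 19): 33·t ≡ 16 − 17 = -1 (mod 19).
    Reduce coefficients mod 19: 14·t ≡ 18 (mod 19).
    The inverse of 14 mod 19 is 15 (since 14·15 = 210 = 11·19 + 1), so t ≡ 15·18 = 270 ≡ 4 (mod 19).
    Then x = 17 + 33·4 = 149, valid modulo lcm(33, 19) = 627: x ≡ 149 (mod 627).
  Combine with x ≡ 9 (mod 17); new modulus lcm = 10659.
    Write x = 149 + 627·t and substitute into x ≡ 9 (mod 17): 627·t ≡ 9 − 149 = -140 (mod 17).
    Reduce coefficients mod 17: 15·t ≡ 13 (mod 17).
    The inverse of 15 mod 17 is 8 (since 15·8 = 120 = 7·17 + 1), so t ≡ 8·13 = 104 ≡ 2 (mod 17).
    Then x = 149 + 627·2 = 1403, valid modulo lcm(627, 17) = 10659: x ≡ 1403 (mod 10659).
  Combine with x ≡ 0 (mod 5); new modulus lcm = 53295.
    Write x = 1403 + 10659·t and substitute into x ≡ 0 (mod 5): 10659·t ≡ 0 − 1403 = -1403 (mod 5).
    Reduce coefficients mod 5: 4·t ≡ 2 (mod 5).
    The inverse of 4 mod 5 is 4 (since 4·4 = 16 = 3·5 + 1), so t ≡ 4·2 = 8 ≡ 3 (mod 5).
    Then x = 1403 + 10659·3 = 33380, valid modulo lcm(10659, 5) = 53295: x ≡ 33380 (mod 53295).
Verify against each original: 33380 mod 11 = 6, 33380 mod 3 = 2, 33380 mod 19 = 16, 33380 mod 17 = 9, 33380 mod 5 = 0.

x ≡ 33380 (mod 53295).
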